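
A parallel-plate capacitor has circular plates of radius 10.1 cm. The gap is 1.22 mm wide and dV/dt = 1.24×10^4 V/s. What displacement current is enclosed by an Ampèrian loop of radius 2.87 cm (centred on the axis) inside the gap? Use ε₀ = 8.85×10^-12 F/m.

dE/dt = (dV/dt)/d = 1.016×10^7 V/(m·s); I_d = ε₀(πR²)(dE/dt) = (8.85×10^-12)(0.03205)(1.016×10^7) = 2.882×10^-6 A.
The field is uniform, so I_d,enc = I_d (r/R)² = (2.882×10^-6)(2.87/10.1)² = 2.33×10^-7 A.

2.33×10^-7 A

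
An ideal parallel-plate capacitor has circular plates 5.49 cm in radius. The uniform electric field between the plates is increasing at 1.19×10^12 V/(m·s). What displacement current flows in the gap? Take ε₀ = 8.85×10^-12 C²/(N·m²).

The displacement current is ε₀ times dΦ_E/dt = ε₀ A dE/dt = (8.85×10^-12)(9.469×10^-3)(1.19×10^12) = 0.0997 A.

0.0997 A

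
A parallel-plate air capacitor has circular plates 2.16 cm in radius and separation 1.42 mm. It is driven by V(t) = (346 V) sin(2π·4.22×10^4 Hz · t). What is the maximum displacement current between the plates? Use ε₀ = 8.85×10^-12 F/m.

8.38×10^-4 A

The displacement current equals the conduction current C dV/dt, which peaks at C V₀ ω.
With C = ε₀A/d = (8.85×10^-12)(1.466×10^-3)/(1.42×10^-3) = 9.137×10^-12 F and ω = 2πf = 2.652×10^5 rad/s, I_d,max = (9.137×10^-12)(346)(2.652×10^5) = 8.38×10^-4 A.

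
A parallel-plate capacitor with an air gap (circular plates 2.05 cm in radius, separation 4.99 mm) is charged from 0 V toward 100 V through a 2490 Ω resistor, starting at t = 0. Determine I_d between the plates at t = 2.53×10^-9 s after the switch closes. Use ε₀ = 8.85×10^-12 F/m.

C = ε₀A/d = (8.85×10^-12)(1.320×10^-3)/(4.99×10^-3) = 2.341×10^-12 F, so τ = RC = 5.829×10^-9 s.
The conduction current is I(t) = (V₀/R) e^(−t/τ), and the displacement current between the plates equals it.
t/τ = 0.4340; I_d = (100/2490) · e^(−0.4340) = (0.04016)(0.6479) = 0.0260 A.

0.0260 A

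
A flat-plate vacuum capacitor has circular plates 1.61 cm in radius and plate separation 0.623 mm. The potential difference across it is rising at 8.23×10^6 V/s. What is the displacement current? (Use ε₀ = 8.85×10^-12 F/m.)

9.52×10^-5 A

The field between the plates is E = V/d, so dE/dt = (8.23×10^6)/(6.23×10^-4 m) = 1.321×10^10 V/(m·s).
I_d = ε₀ A (dE/dt) = (8.85×10^-12)(8.143×10^-4)(1.321×10^10) = 9.52×10^-5 A.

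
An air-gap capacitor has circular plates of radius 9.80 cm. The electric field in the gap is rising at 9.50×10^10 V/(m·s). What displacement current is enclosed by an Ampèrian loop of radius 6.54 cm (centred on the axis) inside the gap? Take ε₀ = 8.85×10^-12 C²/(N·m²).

I_d = ε₀ dΦ_E/dt = ε₀ πR² (dE/dt) = (8.85×10^-12)(0.03017)(9.50×10^10) = 0.02537 A through the full plate area.
Since J_d is uniform, the enclosed fraction is (r/R)² = 0.4454, giving I_d,enc = 0.0113 A.

0.0113 A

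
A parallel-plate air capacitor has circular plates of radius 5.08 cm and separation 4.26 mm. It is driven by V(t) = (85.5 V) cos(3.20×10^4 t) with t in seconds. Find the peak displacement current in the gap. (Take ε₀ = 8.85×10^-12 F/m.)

4.61×10^-5 A

(dE/dt)_max = V₀ω/d = 6.423×10^8 V/(m·s); ω = 3.20×10^4 rad/s.
I_d,max = ε₀ A (dE/dt)_max = (8.85×10^-12)(8.107×10^-3)(6.423×10^8) = 4.61×10^-5 A.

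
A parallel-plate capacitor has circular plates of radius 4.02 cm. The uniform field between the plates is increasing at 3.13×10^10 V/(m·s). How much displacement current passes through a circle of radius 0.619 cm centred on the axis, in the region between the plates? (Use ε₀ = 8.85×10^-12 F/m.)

I_d = ε₀ dΦ_E/dt = ε₀ πR² (dE/dt) = (8.85×10^-12)(5.077×10^-3)(3.13×10^10) = 1.406×10^-3 A through the full plate area.
Through an area πr² the displacement current is I_d·(πr²/πR²) = I_d (r/R)² = 3.33×10^-5 A.

3.33×10^-5 A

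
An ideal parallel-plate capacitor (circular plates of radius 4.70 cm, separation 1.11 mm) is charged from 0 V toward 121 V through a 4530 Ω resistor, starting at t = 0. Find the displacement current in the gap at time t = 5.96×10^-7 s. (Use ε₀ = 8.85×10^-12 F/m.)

C = ε₀A/d = (8.85×10^-12)(6.940×10^-3)/(1.11×10^-3) = 5.533×10^-11 F, so τ = RC = 2.506×10^-7 s.
The conduction current is I(t) = (V₀/R) e^(−t/τ), and the displacement current between the plates equals it.
t/τ = 2.378; I_d = (121/4530) · e^(−2.378) = (0.02671)(0.09274) = 2.48×10^-3 A.

2.48×10^-3 A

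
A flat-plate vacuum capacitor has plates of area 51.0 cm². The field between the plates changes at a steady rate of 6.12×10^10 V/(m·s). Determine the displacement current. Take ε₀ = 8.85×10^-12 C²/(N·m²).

2.76×10^-3 A

With a uniform field, Φ_E = EA, so I_d = ε₀ A dE/dt = 2.76×10^-3 A.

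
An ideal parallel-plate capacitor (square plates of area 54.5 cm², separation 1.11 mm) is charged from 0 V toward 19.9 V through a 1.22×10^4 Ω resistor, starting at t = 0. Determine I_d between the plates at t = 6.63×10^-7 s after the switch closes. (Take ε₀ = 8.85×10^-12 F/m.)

4.67×10^-4 A

C = ε₀A/d = (8.85×10^-12)(5.45×10^-3)/(1.11×10^-3) = 4.345×10^-11 F, so τ = RC = 5.301×10^-7 s.
The conduction current is I(t) = (V₀/R) e^(−t/τ), and the displacement current between the plates equals it.
t/τ = 1.251; I_d = (19.9/1.22×10^4) · e^(−1.251) = (1.631×10^-3)(0.2862) = 4.67×10^-4 A.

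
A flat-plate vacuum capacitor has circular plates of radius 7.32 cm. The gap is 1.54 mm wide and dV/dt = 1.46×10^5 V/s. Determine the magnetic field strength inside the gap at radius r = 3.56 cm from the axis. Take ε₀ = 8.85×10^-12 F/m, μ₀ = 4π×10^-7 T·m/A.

1.88×10^-11 T

I_d = C dV/dt with C = ε₀πR²/d = 9.672×10^-11 F, so I_d = (9.672×10^-11)(1.46×10^5) = 1.412×10^-5 A.
An Ampèrian loop of radius r encloses a fraction (r/R)² of I_d. Then B·2πr = μ₀ I_d (r/R)², giving B = μ₀ I_d r/(2πR²) = 1.88×10^-11 T.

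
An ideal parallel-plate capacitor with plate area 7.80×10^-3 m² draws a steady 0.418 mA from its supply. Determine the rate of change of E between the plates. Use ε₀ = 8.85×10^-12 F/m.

By continuity, I_d in the gap equals the 0.418 mA flowing in the wire.
Then dE/dt = I_d/(ε₀A) = 6.06×10^9 V/(m·s).

6.06×10^9 V/(m·s)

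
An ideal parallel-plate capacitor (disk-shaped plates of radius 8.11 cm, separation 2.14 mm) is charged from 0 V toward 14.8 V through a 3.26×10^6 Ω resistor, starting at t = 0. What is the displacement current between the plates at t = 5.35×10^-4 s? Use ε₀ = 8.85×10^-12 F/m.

6.65×10^-7 A

C = ε₀A/d = (8.85×10^-12)(0.02066)/(2.14×10^-3) = 8.544×10^-11 F, so τ = RC = 2.785×10^-4 s.
The conduction current is I(t) = (V₀/R) e^(−t/τ), and the displacement current between the plates equals it.
t/τ = 1.921; I_d = (14.8/3.26×10^6) · e^(−1.921) = (4.540×10^-6)(0.1465) = 6.65×10^-7 A.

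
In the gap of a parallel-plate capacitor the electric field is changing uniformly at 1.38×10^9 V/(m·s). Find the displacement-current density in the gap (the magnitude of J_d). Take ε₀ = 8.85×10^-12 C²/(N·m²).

0.0122 A/m²

J_d = ε₀ ∂E/∂t, so J_d = 0.0122 A/m².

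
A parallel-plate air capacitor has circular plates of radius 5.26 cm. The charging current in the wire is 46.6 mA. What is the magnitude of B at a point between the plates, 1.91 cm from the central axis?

6.43×10^-8 T

Between the plates the displacement current equals the wire current: I_d = 46.6 mA = 0.0466 A.
An Ampèrian loop of radius r encloses a fraction (r/R)² of I_d. Then B·2πr = μ₀ I_d (r/R)², giving B = μ₀ I_d r/(2πR²) = 6.43×10^-8 T.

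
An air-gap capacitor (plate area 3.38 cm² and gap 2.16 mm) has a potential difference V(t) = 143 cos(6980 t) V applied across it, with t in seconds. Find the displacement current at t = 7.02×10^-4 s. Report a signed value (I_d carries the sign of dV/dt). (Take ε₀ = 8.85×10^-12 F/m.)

1.36×10^-6 A

dV/dt = (143)(6980)·−sin(4.89996) = 9.806×10^5 V/s.
I_d = C dV/dt with C = ε₀A/d = (8.85×10^-12)(3.38×10^-4)/(2.16×10^-3) = 1.385×10^-12 F, so I_d = (1.385×10^-12)(9.806×10^5) = 1.36×10^-6 A.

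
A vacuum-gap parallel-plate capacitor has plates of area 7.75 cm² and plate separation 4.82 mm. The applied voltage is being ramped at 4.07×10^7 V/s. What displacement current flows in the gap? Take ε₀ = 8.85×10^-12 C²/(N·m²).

The displacement current equals the charging current C dV/dt. With C = ε₀A/d = (8.85×10^-12)(7.75×10^-4)/(4.82×10^-3) = 1.423×10^-12 F, I_d = (1.423×10^-12)(4.07×10^7) = 5.79×10^-5 A.

5.79×10^-5 A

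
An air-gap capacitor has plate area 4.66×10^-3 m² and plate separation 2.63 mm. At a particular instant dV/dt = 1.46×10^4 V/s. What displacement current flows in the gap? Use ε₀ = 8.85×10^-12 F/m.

C = ε₀A/d = (8.85×10^-12)(4.66×10^-3)/(2.63×10^-3) = 1.568×10^-11 F.
I_d = C dV/dt = (1.568×10^-11)(1.46×10^4) = 2.29×10^-7 A.

2.29×10^-7 A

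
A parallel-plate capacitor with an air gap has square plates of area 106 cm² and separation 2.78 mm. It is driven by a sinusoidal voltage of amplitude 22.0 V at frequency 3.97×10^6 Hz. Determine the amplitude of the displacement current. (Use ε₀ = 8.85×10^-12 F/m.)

0.0185 A

(dE/dt)_max = V₀ω/d = 1.974×10^11 V/(m·s); ω = 2πf = 2.494×10^7 rad/s.
I_d,max = ε₀ A (dE/dt)_max = (8.85×10^-12)(0.0106)(1.974×10^11) = 0.0185 A.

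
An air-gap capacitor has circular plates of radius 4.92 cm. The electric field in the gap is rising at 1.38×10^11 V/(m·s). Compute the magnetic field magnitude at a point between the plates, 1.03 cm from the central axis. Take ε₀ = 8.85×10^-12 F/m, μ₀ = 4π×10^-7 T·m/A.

Total displacement current: I_d = ε₀(πR²)(dE/dt) = (8.85×10^-12)(7.605×10^-3)(1.38×10^11) = 9.288×10^-3 A.
An Ampèrian loop of radius r encloses a fraction (r/R)² of I_d. Then B·2πr = μ₀ I_d (r/R)², giving B = μ₀ I_d r/(2πR²) = 7.90×10^-9 T.

7.90×10^-9 T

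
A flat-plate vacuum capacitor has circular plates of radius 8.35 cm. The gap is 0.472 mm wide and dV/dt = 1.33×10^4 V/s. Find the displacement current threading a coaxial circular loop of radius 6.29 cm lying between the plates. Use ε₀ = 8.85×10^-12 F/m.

I_d = C dV/dt with C = ε₀πR²/d = 4.106×10^-10 F, so I_d = (4.106×10^-10)(1.33×10^4) = 5.461×10^-6 A.
Through an area πr² the displacement current is I_d·(πr²/πR²) = I_d (r/R)² = 3.10×10^-6 A.

3.10×10^-6 A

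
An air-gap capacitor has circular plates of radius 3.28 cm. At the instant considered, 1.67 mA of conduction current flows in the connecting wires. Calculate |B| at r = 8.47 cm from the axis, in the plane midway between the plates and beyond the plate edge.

No conduction current crosses the gap, so I_d there equals the 1.67×10^-3 A in the leads.
Outside the plates the loop encloses all of I_d, so B·2πr = μ₀ I_d and B = 3.94×10^-9 T.

3.94×10^-9 T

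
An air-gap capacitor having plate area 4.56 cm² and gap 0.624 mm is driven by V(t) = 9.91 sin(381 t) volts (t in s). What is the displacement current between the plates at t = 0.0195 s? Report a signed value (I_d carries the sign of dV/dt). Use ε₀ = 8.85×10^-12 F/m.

1.01×10^-8 A

C = ε₀A/d = (8.85×10^-12)(4.56×10^-4)/(6.24×10^-4) = 6.467×10^-12 F. dV/dt = V₀ω·cos(ωt); at ωt = 7.4295 rad this factor is 0.4118.
I_d = C dV/dt = (6.467×10^-12)(9.91)(381)(0.4118) = 1.01×10^-8 A.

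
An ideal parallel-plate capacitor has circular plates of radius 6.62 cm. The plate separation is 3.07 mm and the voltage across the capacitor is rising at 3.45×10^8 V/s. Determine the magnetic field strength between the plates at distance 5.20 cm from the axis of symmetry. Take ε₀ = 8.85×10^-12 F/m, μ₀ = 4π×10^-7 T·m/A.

dE/dt = (dV/dt)/d = 1.124×10^11 V/(m·s); I_d = ε₀(πR²)(dE/dt) = (8.85×10^-12)(0.01377)(1.124×10^11) = 0.01370 A.
∮B·dl = μ₀ I_d,enc with I_d,enc = I_d r²/R² = 8.453×10^-3 A; so B = μ₀ I_d,enc/(2πr) = 3.25×10^-8 T.

3.25×10^-8 T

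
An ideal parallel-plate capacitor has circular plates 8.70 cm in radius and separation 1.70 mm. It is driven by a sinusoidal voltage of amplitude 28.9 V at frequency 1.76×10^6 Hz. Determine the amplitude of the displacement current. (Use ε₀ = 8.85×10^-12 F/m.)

0.0396 A

The displacement current equals the conduction current C dV/dt, which peaks at C V₀ ω.
With C = ε₀A/d = (8.85×10^-12)(0.02378)/(1.70×10^-3) = 1.238×10^-10 F and ω = 2πf = 1.106×10^7 rad/s, I_d,max = (1.238×10^-10)(28.9)(1.106×10^7) = 0.0396 A.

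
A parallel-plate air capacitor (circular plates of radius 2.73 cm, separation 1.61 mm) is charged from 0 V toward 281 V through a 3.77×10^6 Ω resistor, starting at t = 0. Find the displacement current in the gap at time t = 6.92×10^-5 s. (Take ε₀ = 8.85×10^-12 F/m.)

1.79×10^-5 A

C = ε₀A/d = (8.85×10^-12)(2.341×10^-3)/(1.61×10^-3) = 1.287×10^-11 F and τ = RC = 4.852×10^-5 s. I_d in the gap equals the RC charging current.
I_d(t) = (V₀/R) e^(−t/τ) = 7.454×10^-5 · e^(−1.426) = 1.79×10^-5 A.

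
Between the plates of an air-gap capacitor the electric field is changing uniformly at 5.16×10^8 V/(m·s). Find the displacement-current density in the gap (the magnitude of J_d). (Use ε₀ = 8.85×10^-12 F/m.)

J_d = ε₀ dE/dt = (8.85×10^-12)(5.16×10^8) = 4.57×10^-3 A/m².

4.57×10^-3 A/m²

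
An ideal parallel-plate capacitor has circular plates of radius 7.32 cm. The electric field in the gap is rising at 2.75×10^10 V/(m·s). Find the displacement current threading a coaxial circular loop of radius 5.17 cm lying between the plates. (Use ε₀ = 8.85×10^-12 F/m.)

Total displacement current: I_d = ε₀(πR²)(dE/dt) = (8.85×10^-12)(0.01683)(2.75×10^10) = 4.096×10^-3 A.
Through an area πr² the displacement current is I_d·(πr²/πR²) = I_d (r/R)² = 2.04×10^-3 A.

2.04×10^-3 A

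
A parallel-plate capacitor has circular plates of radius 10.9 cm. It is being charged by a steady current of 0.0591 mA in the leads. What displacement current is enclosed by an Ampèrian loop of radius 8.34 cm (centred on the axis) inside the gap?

By continuity the displacement current in the gap matches the conduction current: I_d = 5.91×10^-5 A.
Through an area πr² the displacement current is I_d·(πr²/πR²) = I_d (r/R)² = 3.46×10^-5 A.

3.46×10^-5 A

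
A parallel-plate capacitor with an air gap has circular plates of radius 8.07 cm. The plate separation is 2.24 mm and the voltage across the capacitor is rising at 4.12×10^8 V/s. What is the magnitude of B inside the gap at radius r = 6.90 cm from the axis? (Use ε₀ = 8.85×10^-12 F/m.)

7.06×10^-8 T

dE/dt = (dV/dt)/d = 1.839×10^11 V/(m·s); I_d = ε₀(πR²)(dE/dt) = (8.85×10^-12)(0.02046)(1.839×10^11) = 0.03330 A.
∮B·dl = μ₀ I_d,enc with I_d,enc = I_d r²/R² = 0.02434 A; so B = μ₀ I_d,enc/(2πr) = 7.06×10^-8 T.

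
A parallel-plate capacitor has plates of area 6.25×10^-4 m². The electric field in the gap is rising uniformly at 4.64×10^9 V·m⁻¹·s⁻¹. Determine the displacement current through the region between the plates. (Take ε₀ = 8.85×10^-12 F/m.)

2.57×10^-5 A

The displacement current is ε₀ times dΦ_E/dt = ε₀ A dE/dt = (8.85×10^-12)(6.25×10^-4)(4.64×10^9) = 2.57×10^-5 A.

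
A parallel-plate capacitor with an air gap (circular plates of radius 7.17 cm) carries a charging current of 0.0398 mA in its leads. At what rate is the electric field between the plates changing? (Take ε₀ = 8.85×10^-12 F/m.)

2.78×10^8 V/(m·s)

By continuity, I_d in the gap equals the 0.0398 mA flowing in the wire.
Then dE/dt = I_d/(ε₀A) = 2.78×10^8 V/(m·s).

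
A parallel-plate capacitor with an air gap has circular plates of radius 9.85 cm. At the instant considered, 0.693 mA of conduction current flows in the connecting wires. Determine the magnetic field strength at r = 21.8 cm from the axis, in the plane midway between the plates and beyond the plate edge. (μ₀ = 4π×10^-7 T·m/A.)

6.36×10^-10 T

By continuity the displacement current in the gap matches the conduction current: I_d = 6.93×10^-4 A.
For r ≥ R the full I_d is enclosed: B = μ₀ I_d/(2πr) = (4π×10^-7)(6.93×10^-4)/(2π·0.218) = 6.36×10^-10 T.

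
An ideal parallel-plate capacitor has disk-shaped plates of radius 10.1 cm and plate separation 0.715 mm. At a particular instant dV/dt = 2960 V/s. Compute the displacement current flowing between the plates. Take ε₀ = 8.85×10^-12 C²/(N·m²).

The field between the plates is E = V/d, so dE/dt = (2960)/(7.15×10^-4 m) = 4.140×10^6 V/(m·s).
I_d = ε₀ A (dE/dt) = (8.85×10^-12)(0.03205)(4.140×10^6) = 1.17×10^-6 A.

1.17×10^-6 A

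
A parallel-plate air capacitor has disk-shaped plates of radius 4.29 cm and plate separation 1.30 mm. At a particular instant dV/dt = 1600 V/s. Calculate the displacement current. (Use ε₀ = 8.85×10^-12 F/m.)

6.30×10^-8 A

The field between the plates is E = V/d, so dE/dt = (1600)/(1.30×10^-3 m) = 1.231×10^6 V/(m·s).
I_d = ε₀ A (dE/dt) = (8.85×10^-12)(5.782×10^-3)(1.231×10^6) = 6.30×10^-8 A.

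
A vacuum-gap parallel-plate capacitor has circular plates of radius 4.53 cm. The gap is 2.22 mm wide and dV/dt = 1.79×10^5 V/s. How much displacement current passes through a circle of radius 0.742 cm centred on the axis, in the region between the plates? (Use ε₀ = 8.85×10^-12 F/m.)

With E = V/d, dE/dt = 8.063×10^7 V/(m·s) and πR² = 6.447×10^-3 m², giving I_d = ε₀ πR² dE/dt = 4.600×10^-6 A.
Since J_d is uniform, the enclosed fraction is (r/R)² = 0.02683, giving I_d,enc = 1.23×10^-7 A.

1.23×10^-7 A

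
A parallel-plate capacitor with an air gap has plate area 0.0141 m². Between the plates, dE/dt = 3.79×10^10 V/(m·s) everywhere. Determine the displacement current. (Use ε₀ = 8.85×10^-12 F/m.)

The displacement current is ε₀ times dΦ_E/dt = ε₀ A dE/dt = (8.85×10^-12)(0.0141)(3.79×10^10) = 4.73×10^-3 A.

4.73×10^-3 A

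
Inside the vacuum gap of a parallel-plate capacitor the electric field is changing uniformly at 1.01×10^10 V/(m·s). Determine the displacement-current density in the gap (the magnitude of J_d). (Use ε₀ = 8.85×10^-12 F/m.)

0.0894 A/m²

J_d = ε₀ dE/dt = (8.85×10^-12)(1.01×10^10) = 0.0894 A/m².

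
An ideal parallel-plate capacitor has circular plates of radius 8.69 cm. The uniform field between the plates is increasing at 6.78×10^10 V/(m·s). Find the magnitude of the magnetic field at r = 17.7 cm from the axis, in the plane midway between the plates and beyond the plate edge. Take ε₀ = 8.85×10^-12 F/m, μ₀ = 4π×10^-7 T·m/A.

1.61×10^-8 T

I_d = ε₀ dΦ_E/dt = ε₀ πR² (dE/dt) = (8.85×10^-12)(0.02372)(6.78×10^10) = 0.01423 A through the full plate area.
Outside the plates the loop encloses all of I_d, so B·2πr = μ₀ I_d and B = 1.61×10^-8 T.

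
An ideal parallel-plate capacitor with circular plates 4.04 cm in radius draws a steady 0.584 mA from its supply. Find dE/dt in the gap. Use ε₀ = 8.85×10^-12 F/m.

Charge continuity gives I_d = I = 5.84×10^-4 A between the plates.
Since I_d = ε₀ A dE/dt, dE/dt = I_d/(ε₀A) = (5.84×10^-4)/((8.85×10^-12)(5.128×10^-3)) = 1.29×10^10 V/(m·s).

1.29×10^10 V/(m·s)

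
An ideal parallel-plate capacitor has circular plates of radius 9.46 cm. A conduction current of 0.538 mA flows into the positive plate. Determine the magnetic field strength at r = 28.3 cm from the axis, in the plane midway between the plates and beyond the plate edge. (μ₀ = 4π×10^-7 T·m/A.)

3.80×10^-10 T

By continuity the displacement current in the gap matches the conduction current: I_d = 5.38×10^-4 A.
Outside the plates the loop encloses all of I_d, so B·2πr = μ₀ I_d and B = 3.80×10^-10 T.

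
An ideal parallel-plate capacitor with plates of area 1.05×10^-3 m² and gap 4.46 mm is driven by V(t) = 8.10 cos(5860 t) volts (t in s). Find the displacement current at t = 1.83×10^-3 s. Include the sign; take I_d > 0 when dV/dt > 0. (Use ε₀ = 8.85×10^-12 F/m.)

9.53×10^-8 A

dV/dt = (8.10)(5860)·−sin(10.7238) = 4.572×10^4 V/s.
I_d = C dV/dt with C = ε₀A/d = (8.85×10^-12)(1.05×10^-3)/(4.46×10^-3) = 2.084×10^-12 F, so I_d = (2.084×10^-12)(4.572×10^4) = 9.53×10^-8 A.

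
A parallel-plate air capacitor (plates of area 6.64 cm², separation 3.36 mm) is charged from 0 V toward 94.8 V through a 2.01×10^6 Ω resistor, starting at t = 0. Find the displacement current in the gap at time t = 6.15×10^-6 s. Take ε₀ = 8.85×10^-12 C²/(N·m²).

8.20×10^-6 A

With C = ε₀A/d = (8.85×10^-12)(6.64×10^-4)/(3.36×10^-3) = 1.749×10^-12 F, the time constant is τ = RC = 3.515×10^-6 s, so t/τ = 1.750 and e^(−t/τ) = 0.1738.
I_d = I_cond = (V₀/R) e^(−t/τ) = (4.716×10^-5)(0.1738) = 8.20×10^-6 A.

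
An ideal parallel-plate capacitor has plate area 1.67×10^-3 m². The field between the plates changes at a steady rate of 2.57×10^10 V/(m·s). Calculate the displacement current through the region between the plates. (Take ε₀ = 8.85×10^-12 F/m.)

3.80×10^-4 A

The displacement current is ε₀ times dΦ_E/dt = ε₀ A dE/dt = (8.85×10^-12)(1.67×10^-3)(2.57×10^10) = 3.80×10^-4 A.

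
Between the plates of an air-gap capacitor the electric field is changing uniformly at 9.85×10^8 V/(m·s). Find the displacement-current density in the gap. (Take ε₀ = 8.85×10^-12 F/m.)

8.72×10^-3 A/m²

The displacement-current density is ε₀ ∂E/∂t = (8.85×10^-12)(9.85×10^8) = 8.72×10^-3 A/m².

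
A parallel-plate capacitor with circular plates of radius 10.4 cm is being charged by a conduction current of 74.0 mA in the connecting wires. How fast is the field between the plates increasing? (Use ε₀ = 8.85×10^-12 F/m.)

Charge continuity gives I_d = I = 0.0740 A between the plates.
Since I_d = ε₀ A dE/dt, dE/dt = I_d/(ε₀A) = (0.0740)/((8.85×10^-12)(0.03398)) = 2.46×10^11 V/(m·s).

2.46×10^11 V/(m·s)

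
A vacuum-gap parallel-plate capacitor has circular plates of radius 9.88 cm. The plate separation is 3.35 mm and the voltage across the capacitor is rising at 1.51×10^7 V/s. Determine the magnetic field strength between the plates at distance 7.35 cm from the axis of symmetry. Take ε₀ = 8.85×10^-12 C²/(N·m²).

1.84×10^-9 T

With E = V/d, dE/dt = 4.507×10^9 V/(m·s) and πR² = 0.03067 m², giving I_d = ε₀ πR² dE/dt = 1.223×10^-3 A.
For r < R the Ampère–Maxwell law gives B(2πr) = μ₀ I_d (r²/R²), so B = μ₀ I_d r/(2πR²) = (4π×10^-7)(1.223×10^-3)(0.0735)/(2π·0.0988²) = 1.84×10^-9 T.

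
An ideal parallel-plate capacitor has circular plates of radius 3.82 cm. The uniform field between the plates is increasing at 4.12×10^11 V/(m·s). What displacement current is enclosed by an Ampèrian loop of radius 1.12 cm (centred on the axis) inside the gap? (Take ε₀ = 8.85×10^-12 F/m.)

Total displacement current: I_d = ε₀(πR²)(dE/dt) = (8.85×10^-12)(4.584×10^-3)(4.12×10^11) = 0.01671 A.
The field is uniform, so I_d,enc = I_d (r/R)² = (0.01671)(1.12/3.82)² = 1.44×10^-3 A.

1.44×10^-3 A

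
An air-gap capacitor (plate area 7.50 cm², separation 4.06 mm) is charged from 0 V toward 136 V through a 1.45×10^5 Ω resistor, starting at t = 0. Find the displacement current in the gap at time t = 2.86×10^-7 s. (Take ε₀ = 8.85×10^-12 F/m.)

With C = ε₀A/d = (8.85×10^-12)(7.50×10^-4)/(4.06×10^-3) = 1.635×10^-12 F, the time constant is τ = RC = 2.371×10^-7 s, so t/τ = 1.206 and e^(−t/τ) = 0.2994.
I_d = I_cond = (V₀/R) e^(−t/τ) = (9.379×10^-4)(0.2994) = 2.81×10^-4 A.

2.81×10^-4 A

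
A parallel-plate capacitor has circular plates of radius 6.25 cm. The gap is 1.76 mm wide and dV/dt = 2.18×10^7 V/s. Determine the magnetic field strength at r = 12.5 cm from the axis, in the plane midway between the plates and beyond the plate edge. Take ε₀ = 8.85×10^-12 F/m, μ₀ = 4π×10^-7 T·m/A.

2.15×10^-9 T

With E = V/d, dE/dt = 1.239×10^10 V/(m·s) and πR² = 0.01227 m², giving I_d = ε₀ πR² dE/dt = 1.345×10^-3 A.
Outside the plates the loop encloses all of I_d, so B·2πr = μ₀ I_d and B = 2.15×10^-9 T.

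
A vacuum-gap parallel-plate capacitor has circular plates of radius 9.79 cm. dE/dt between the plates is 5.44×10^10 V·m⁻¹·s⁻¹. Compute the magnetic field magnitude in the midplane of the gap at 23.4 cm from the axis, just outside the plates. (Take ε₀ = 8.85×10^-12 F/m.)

Through the whole plate area (πR² = 0.03011 m²), I_d = ε₀ πR² dE/dt = 0.01450 A.
With r > R the enclosed displacement current is the full I_d; B = μ₀ I_d / (2πr) = 1.24×10^-8 T.

1.24×10^-8 T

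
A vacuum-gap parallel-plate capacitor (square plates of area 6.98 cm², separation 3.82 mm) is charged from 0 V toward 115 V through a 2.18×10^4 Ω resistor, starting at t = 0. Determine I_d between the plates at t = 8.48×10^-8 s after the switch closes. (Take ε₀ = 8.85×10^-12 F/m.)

C = ε₀A/d = (8.85×10^-12)(6.98×10^-4)/(3.82×10^-3) = 1.617×10^-12 F, so τ = RC = 3.525×10^-8 s.
The conduction current is I(t) = (V₀/R) e^(−t/τ), and the displacement current between the plates equals it.
t/τ = 2.406; I_d = (115/2.18×10^4) · e^(−2.406) = (5.275×10^-3)(0.09018) = 4.76×10^-4 A.

4.76×10^-4 A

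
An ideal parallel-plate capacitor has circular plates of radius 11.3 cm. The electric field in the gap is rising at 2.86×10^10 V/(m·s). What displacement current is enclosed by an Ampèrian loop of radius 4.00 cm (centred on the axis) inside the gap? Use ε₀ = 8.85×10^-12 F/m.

Total displacement current: I_d = ε₀(πR²)(dE/dt) = (8.85×10^-12)(0.04011)(2.86×10^10) = 0.01015 A.
The field is uniform, so I_d,enc = I_d (r/R)² = (0.01015)(4.00/11.3)² = 1.27×10^-3 A.

1.27×10^-3 A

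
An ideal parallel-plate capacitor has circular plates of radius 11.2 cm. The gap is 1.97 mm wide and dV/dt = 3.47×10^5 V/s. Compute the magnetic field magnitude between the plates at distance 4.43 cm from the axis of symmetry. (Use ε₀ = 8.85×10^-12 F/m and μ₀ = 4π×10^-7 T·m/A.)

dE/dt = (dV/dt)/d = 1.761×10^8 V/(m·s); I_d = ε₀(πR²)(dE/dt) = (8.85×10^-12)(0.03941)(1.761×10^8) = 6.142×10^-5 A.
∮B·dl = μ₀ I_d,enc with I_d,enc = I_d r²/R² = 9.609×10^-6 A; so B = μ₀ I_d,enc/(2πr) = 4.34×10^-11 T.

4.34×10^-11 T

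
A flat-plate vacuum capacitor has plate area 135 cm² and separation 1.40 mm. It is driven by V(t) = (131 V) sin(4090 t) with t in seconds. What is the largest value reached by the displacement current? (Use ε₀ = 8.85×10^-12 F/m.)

(dE/dt)_max = V₀ω/d = 3.827×10^8 V/(m·s); ω = 4090 rad/s.
I_d,max = ε₀ A (dE/dt)_max = (8.85×10^-12)(0.0135)(3.827×10^8) = 4.57×10^-5 A.

4.57×10^-5 A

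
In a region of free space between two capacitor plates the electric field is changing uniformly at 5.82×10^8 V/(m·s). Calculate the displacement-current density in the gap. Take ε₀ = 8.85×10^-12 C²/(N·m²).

The displacement-current density is ε₀ ∂E/∂t = (8.85×10^-12)(5.82×10^8) = 5.15×10^-3 A/m².

5.15×10^-3 A/m²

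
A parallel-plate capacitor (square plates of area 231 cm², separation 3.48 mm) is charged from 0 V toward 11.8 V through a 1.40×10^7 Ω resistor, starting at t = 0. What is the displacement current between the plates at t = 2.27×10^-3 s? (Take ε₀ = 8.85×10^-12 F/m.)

5.33×10^-8 A

With C = ε₀A/d = (8.85×10^-12)(0.0231)/(3.48×10^-3) = 5.875×10^-11 F, the time constant is τ = RC = 8.225×10^-4 s, so t/τ = 2.760 and e^(−t/τ) = 0.06329.
I_d = I_cond = (V₀/R) e^(−t/τ) = (8.429×10^-7)(0.06329) = 5.33×10^-8 A.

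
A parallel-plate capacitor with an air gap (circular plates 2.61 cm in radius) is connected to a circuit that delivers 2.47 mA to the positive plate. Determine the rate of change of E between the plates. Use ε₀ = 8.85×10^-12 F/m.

1.30×10^11 V/(m·s)

The displacement current between the plates equals the conduction current, I_d = 2.47 mA.
Then dE/dt = I_d/(ε₀A) = 1.30×10^11 V/(m·s).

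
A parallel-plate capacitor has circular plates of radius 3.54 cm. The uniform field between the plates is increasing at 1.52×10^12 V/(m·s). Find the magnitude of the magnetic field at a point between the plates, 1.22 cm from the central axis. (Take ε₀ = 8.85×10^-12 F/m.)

1.03×10^-7 T

Through the whole plate area (πR² = 3.937×10^-3 m²), I_d = ε₀ πR² dE/dt = 0.05296 A.
An Ampèrian loop of radius r encloses a fraction (r/R)² of I_d. Then B·2πr = μ₀ I_d (r/R)², giving B = μ₀ I_d r/(2πR²) = 1.03×10^-7 T.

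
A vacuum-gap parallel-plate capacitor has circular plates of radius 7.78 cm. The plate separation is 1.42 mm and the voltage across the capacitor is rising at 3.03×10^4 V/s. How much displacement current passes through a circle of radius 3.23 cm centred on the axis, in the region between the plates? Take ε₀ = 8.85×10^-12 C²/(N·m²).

With E = V/d, dE/dt = 2.134×10^7 V/(m·s) and πR² = 0.01902 m², giving I_d = ε₀ πR² dE/dt = 3.592×10^-6 A.
The field is uniform, so I_d,enc = I_d (r/R)² = (3.592×10^-6)(3.23/7.78)² = 6.19×10^-7 A.

6.19×10^-7 A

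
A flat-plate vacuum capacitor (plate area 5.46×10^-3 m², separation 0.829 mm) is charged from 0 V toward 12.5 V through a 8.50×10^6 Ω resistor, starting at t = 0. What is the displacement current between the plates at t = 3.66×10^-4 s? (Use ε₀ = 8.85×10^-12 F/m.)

C = ε₀A/d = (8.85×10^-12)(5.46×10^-3)/(8.29×10^-4) = 5.829×10^-11 F and τ = RC = 4.955×10^-4 s. I_d in the gap equals the RC charging current.
I_d(t) = (V₀/R) e^(−t/τ) = 1.471×10^-6 · e^(−0.7386) = 7.03×10^-7 A.

7.03×10^-7 A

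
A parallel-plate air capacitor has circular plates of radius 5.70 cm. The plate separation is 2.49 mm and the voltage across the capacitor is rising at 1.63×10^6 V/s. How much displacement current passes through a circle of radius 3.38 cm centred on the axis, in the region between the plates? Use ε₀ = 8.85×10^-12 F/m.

I_d = C dV/dt with C = ε₀πR²/d = 3.629×10^-11 F, so I_d = (3.629×10^-11)(1.63×10^6) = 5.915×10^-5 A.
Through an area πr² the displacement current is I_d·(πr²/πR²) = I_d (r/R)² = 2.08×10^-5 A.

2.08×10^-5 A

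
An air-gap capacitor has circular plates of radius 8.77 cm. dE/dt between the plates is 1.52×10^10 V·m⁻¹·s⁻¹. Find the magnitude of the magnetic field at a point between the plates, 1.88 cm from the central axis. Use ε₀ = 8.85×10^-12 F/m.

1.59×10^-9 T

Through the whole plate area (πR² = 0.02416 m²), I_d = ε₀ πR² dE/dt = 3.250×10^-3 A.
For r < R the Ampère–Maxwell law gives B(2πr) = μ₀ I_d (r²/R²), so B = μ₀ I_d r/(2πR²) = (4π×10^-7)(3.250×10^-3)(0.0188)/(2π·0.0877²) = 1.59×10^-9 T.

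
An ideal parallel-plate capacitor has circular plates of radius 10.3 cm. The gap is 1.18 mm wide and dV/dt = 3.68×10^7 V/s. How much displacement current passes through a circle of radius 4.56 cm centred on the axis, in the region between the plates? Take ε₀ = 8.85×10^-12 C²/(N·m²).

With E = V/d, dE/dt = 3.119×10^10 V/(m·s) and πR² = 0.03333 m², giving I_d = ε₀ πR² dE/dt = 9.200×10^-3 A.
Since J_d is uniform, the enclosed fraction is (r/R)² = 0.1960, giving I_d,enc = 1.80×10^-3 A.

1.80×10^-3 A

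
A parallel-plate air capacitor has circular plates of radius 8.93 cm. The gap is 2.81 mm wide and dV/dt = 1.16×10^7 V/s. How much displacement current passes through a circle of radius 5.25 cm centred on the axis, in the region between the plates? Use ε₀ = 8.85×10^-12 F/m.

dE/dt = (dV/dt)/d = 4.128×10^9 V/(m·s); I_d = ε₀(πR²)(dE/dt) = (8.85×10^-12)(0.02505)(4.128×10^9) = 9.151×10^-4 A.
Since J_d is uniform, the enclosed fraction is (r/R)² = 0.3456, giving I_d,enc = 3.16×10^-4 A.

3.16×10^-4 A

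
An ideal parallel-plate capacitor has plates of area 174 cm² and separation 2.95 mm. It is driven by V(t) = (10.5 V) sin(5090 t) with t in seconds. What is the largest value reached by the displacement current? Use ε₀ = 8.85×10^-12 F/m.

2.79×10^-6 A

C = ε₀A/d = (8.85×10^-12)(0.0174)/(2.95×10^-3) = 5.220×10^-11 F; ω = 5090 rad/s.
I_d = C dV/dt, so |I_d|_max = C V₀ ω = (5.220×10^-11)(10.5)(5090) = 2.79×10^-6 A.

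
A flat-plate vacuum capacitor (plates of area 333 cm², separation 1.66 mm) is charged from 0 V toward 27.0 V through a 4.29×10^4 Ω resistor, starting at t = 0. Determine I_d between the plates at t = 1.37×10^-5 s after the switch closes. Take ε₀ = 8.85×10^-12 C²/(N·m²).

1.04×10^-4 A

With C = ε₀A/d = (8.85×10^-12)(0.0333)/(1.66×10^-3) = 1.775×10^-10 F, the time constant is τ = RC = 7.615×10^-6 s, so t/τ = 1.799 and e^(−t/τ) = 0.1655.
I_d = I_cond = (V₀/R) e^(−t/τ) = (6.294×10^-4)(0.1655) = 1.04×10^-4 A.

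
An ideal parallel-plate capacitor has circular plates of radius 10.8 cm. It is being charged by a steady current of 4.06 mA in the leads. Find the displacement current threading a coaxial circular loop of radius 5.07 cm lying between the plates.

By continuity the displacement current in the gap matches the conduction current: I_d = 4.06×10^-3 A.
Through an area πr² the displacement current is I_d·(πr²/πR²) = I_d (r/R)² = 8.95×10^-4 A.

8.95×10^-4 A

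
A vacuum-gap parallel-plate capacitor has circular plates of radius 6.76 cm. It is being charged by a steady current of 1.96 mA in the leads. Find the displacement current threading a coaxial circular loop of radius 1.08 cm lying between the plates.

No conduction current crosses the gap, so I_d there equals the 1.96×10^-3 A in the leads.
The field is uniform, so I_d,enc = I_d (r/R)² = (1.96×10^-3)(1.08/6.76)² = 5.00×10^-5 A.

5.00×10^-5 A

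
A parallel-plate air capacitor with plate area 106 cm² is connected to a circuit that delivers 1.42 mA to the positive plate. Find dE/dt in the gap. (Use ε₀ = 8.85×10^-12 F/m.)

1.51×10^10 V/(m·s)

The displacement current between the plates equals the conduction current, I_d = 1.42 mA.
Since I_d = ε₀ A dE/dt, dE/dt = I_d/(ε₀A) = (1.42×10^-3)/((8.85×10^-12)(0.0106)) = 1.51×10^10 V/(m·s).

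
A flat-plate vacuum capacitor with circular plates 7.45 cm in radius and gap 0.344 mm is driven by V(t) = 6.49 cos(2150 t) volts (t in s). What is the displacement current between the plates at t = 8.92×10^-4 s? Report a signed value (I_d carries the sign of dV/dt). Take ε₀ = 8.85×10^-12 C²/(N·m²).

C = ε₀A/d = (8.85×10^-12)(0.01744)/(3.44×10^-4) = 4.487×10^-10 F. dV/dt = V₀ω·−sin(ωt); at ωt = 1.9178 rad this factor is -0.9404.
I_d = C dV/dt = (4.487×10^-10)(6.49)(2150)(-0.9404) = -5.89×10^-6 A.

-5.89×10^-6 A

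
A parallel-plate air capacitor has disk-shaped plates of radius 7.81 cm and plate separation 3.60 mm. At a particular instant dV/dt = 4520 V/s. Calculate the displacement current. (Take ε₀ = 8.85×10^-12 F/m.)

2.13×10^-7 A

The field between the plates is E = V/d, so dE/dt = (4520)/(3.60×10^-3 m) = 1.256×10^6 V/(m·s).
I_d = ε₀ A (dE/dt) = (8.85×10^-12)(0.01916)(1.256×10^6) = 2.13×10^-7 A.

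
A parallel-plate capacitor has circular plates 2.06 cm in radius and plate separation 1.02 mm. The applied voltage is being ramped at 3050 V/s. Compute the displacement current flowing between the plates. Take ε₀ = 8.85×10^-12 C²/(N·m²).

The displacement current equals the charging current C dV/dt. With C = ε₀A/d = (8.85×10^-12)(1.333×10^-3)/(1.02×10^-3) = 1.157×10^-11 F, I_d = (1.157×10^-11)(3050) = 3.53×10^-8 A.

3.53×10^-8 A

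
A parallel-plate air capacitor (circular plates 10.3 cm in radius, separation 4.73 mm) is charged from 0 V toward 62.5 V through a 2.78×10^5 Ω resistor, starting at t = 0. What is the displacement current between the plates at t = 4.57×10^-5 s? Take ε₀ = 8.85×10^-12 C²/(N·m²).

C = ε₀A/d = (8.85×10^-12)(0.03333)/(4.73×10^-3) = 6.236×10^-11 F and τ = RC = 1.734×10^-5 s. I_d in the gap equals the RC charging current.
I_d(t) = (V₀/R) e^(−t/τ) = 2.248×10^-4 · e^(−2.636) = 1.61×10^-5 A.

1.61×10^-5 A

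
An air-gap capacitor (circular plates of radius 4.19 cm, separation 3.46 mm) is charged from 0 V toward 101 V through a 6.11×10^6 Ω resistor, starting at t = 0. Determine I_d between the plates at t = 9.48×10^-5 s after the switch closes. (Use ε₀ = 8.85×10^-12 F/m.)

With C = ε₀A/d = (8.85×10^-12)(5.515×10^-3)/(3.46×10^-3) = 1.411×10^-11 F, the time constant is τ = RC = 8.621×10^-5 s, so t/τ = 1.100 and e^(−t/τ) = 0.3329.
I_d = I_cond = (V₀/R) e^(−t/τ) = (1.653×10^-5)(0.3329) = 5.50×10^-6 A.

5.50×10^-6 A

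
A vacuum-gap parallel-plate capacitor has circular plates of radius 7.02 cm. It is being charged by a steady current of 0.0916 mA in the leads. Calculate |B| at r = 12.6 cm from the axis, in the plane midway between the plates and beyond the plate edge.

1.45×10^-10 T

By continuity the displacement current in the gap matches the conduction current: I_d = 9.16×10^-5 A.
With r > R the enclosed displacement current is the full I_d; B = μ₀ I_d / (2πr) = 1.45×10^-10 T.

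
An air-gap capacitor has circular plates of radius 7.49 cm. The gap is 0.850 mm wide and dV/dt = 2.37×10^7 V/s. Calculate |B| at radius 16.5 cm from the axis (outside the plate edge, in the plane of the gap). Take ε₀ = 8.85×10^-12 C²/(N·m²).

With E = V/d, dE/dt = 2.788×10^10 V/(m·s) and πR² = 0.01762 m², giving I_d = ε₀ πR² dE/dt = 4.348×10^-3 A.
With r > R the enclosed displacement current is the full I_d; B = μ₀ I_d / (2πr) = 5.27×10^-9 T.

5.27×10^-9 T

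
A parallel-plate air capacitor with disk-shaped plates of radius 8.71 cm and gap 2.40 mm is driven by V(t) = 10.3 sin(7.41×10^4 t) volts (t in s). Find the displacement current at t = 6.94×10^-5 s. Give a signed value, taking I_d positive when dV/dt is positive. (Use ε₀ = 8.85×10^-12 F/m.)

C = ε₀A/d = (8.85×10^-12)(0.02383)/(2.40×10^-3) = 8.787×10^-11 F. dV/dt = V₀ω·cos(ωt); at ωt = 5.14254 rad this factor is 0.4170.
I_d = C dV/dt = (8.787×10^-11)(10.3)(7.41×10^4)(0.4170) = 2.80×10^-5 A.

2.80×10^-5 A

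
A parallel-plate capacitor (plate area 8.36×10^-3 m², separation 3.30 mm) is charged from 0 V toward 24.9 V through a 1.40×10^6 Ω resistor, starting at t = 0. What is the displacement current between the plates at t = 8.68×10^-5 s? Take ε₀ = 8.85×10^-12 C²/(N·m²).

C = ε₀A/d = (8.85×10^-12)(8.36×10^-3)/(3.30×10^-3) = 2.242×10^-11 F and τ = RC = 3.139×10^-5 s. I_d in the gap equals the RC charging current.
I_d(t) = (V₀/R) e^(−t/τ) = 1.779×10^-5 · e^(−2.765) = 1.12×10^-6 A.

1.12×10^-6 A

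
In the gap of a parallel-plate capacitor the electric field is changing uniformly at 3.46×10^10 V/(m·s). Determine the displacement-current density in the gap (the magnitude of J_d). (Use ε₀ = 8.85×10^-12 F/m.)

J_d = ε₀ ∂E/∂t, so J_d = 0.306 A/m².

0.306 A/m²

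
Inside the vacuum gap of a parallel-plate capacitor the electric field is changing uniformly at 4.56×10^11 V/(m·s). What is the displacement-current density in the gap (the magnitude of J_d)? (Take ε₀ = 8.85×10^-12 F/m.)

The displacement-current density is ε₀ ∂E/∂t = (8.85×10^-12)(4.56×10^11) = 4.04 A/m².

4.04 A/m²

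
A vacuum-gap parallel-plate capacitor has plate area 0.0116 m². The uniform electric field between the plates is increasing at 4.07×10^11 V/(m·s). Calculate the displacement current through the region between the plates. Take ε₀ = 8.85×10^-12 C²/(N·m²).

With a uniform field, Φ_E = EA, so I_d = ε₀ A dE/dt = 0.0418 A.

0.0418 A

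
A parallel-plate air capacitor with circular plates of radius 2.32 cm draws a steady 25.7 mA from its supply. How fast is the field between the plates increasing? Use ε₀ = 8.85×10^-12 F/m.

The displacement current between the plates equals the conduction current, I_d = 25.7 mA.
Inverting I_d = ε₀ A dE/dt gives dE/dt = 0.0257 / (8.85×10^-12 · 1.691×10^-3) = 1.72×10^12 V/(m·s).

1.72×10^12 V/(m·s)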